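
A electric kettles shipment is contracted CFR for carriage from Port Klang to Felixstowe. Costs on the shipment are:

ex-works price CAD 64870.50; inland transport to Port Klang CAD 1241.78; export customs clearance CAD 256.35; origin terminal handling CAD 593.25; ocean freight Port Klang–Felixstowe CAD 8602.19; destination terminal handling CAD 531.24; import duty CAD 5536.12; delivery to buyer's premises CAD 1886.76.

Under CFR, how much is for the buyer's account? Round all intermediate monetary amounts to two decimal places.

Buyer's account: CAD 7954.12

CFR: the seller pays costs through ocean freight to the destination port, but not insurance.
Seller's account: goods 64870.50 + inland to port 1241.78 + export clearance 256.35 + origin terminal 593.25 + freight 8602.19 = 75564.07
Buyer's account: destination terminal 531.24 + duty 5536.12 + delivery 1886.76 = 7954.12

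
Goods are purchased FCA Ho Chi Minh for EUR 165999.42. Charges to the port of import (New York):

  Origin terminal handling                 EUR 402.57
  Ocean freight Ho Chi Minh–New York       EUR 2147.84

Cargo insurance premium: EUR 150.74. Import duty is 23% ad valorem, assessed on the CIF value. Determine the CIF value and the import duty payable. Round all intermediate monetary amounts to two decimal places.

CIF value: EUR 168700.57; import duty: EUR 38801.13

CIF = FCA price + pre-shipment costs + freight + insurance
CIF = 165999.42 + 402.57 + 2147.84 + 150.74 = 168700.57
Import duty = 168700.57 × 23% = 38801.13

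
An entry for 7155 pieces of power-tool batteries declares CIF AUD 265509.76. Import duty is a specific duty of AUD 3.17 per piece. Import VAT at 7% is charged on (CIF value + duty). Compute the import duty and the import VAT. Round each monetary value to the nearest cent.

Import duty = 7155 × 3.17 = 22681.35
VAT base = CIF + duty = 265509.76 + 22681.35 = 288191.11
Import VAT = 288191.11 × 7% = 20173.38

Import duty: AUD 22681.35; import VAT: AUD 20173.38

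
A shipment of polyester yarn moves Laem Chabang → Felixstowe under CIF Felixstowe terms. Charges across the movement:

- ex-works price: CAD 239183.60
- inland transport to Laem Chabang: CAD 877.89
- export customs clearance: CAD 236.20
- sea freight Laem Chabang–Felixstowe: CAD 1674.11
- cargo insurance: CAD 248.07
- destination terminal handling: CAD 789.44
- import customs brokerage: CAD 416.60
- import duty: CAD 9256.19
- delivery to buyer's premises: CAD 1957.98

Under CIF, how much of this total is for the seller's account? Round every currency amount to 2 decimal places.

Seller's account: CAD 242219.87

CIF: the seller pays costs through ocean freight and marine insurance to the destination port.
Seller's account: goods 239183.60 + inland to port 877.89 + export clearance 236.20 + freight 1674.11 + insurance 248.07 = 242219.87
Buyer's account: destination terminal 789.44 + brokerage 416.60 + duty 9256.19 + delivery 1957.98 = 12420.21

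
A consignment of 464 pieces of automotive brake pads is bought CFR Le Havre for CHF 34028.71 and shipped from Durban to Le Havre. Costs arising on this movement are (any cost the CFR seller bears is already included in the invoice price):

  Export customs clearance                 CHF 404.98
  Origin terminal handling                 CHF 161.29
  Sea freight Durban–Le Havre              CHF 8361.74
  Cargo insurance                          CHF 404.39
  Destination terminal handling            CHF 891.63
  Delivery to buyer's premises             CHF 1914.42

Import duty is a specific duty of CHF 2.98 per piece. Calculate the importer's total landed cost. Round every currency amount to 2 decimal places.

Total landed cost: CHF 38621.87

CFR: the seller pays costs through ocean freight to the destination port, but not insurance.
Already in the invoice (seller's account under CFR): export clearance, origin terminal, freight — exclude.
CIF value = CFR price + insurance = 34028.71 + 404.39 = 34433.10
Import duty = 464 × 2.98 = 1382.72
Buyer bears: insurance 404.39 + destination terminal 891.63 + delivery 1914.42 + duty 1382.72 = 4593.16
Landed cost = invoice 34028.71 + 4593.16 = 38621.87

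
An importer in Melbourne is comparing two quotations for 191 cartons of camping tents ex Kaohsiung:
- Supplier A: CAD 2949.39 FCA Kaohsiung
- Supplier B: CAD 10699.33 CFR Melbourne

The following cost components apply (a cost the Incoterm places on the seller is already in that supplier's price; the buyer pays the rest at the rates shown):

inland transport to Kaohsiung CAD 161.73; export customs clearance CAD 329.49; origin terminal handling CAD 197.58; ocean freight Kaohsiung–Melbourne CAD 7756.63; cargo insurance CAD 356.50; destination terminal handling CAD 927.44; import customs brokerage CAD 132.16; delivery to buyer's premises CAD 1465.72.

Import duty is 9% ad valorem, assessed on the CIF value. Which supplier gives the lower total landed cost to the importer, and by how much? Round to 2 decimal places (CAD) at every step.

Supplier B is cheaper by CAD 222.66

Supplier A (FCA):
CIF value = FCA price + origin terminal + freight + insurance = 2949.39 + 197.58 + 7756.63 + 356.50 = 11260.10
Import duty = 11260.10 × 9% = 1013.41
Buyer bears (A): 197.58 + 7756.63 + 356.50 + 927.44 + 132.16 + 1465.72 = 10836.03
Landed cost (A) = invoice 2949.39 + 10836.03 + duty 1013.41 = 14798.83
Supplier B (CFR):
CIF value = CFR price + insurance = 10699.33 + 356.50 = 11055.83
Import duty = 11055.83 × 9% = 995.02
Buyer bears (B): 356.50 + 927.44 + 132.16 + 1465.72 = 2881.82
Landed cost (B) = invoice 10699.33 + 2881.82 + duty 995.02 = 14576.17
Difference = |14798.83 − 14576.17| = 222.66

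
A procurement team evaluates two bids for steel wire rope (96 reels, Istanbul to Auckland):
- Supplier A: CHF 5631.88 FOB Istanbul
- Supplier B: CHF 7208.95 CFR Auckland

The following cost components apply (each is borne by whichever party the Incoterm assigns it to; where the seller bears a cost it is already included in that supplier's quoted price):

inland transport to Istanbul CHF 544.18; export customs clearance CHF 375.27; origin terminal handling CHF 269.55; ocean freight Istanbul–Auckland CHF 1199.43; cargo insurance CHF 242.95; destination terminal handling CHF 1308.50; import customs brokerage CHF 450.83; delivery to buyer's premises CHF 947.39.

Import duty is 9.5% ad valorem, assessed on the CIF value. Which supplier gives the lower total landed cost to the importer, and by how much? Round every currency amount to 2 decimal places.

Supplier A (FOB):
CIF value = FOB price + freight + insurance = 5631.88 + 1199.43 + 242.95 = 7074.26
Import duty = 7074.26 × 9.5% = 672.05
Buyer bears (A): 1199.43 + 242.95 + 1308.50 + 450.83 + 947.39 = 4149.10
Landed cost (A) = invoice 5631.88 + 4149.10 + duty 672.05 = 10453.03
Supplier B (CFR):
CIF value = CFR price + insurance = 7208.95 + 242.95 = 7451.90
Import duty = 7451.90 × 9.5% = 707.93
Buyer bears (B): 242.95 + 1308.50 + 450.83 + 947.39 = 2949.67
Landed cost (B) = invoice 7208.95 + 2949.67 + duty 707.93 = 10866.55
Difference = |10453.03 − 10866.55| = 413.52

Supplier A is cheaper by CHF 413.52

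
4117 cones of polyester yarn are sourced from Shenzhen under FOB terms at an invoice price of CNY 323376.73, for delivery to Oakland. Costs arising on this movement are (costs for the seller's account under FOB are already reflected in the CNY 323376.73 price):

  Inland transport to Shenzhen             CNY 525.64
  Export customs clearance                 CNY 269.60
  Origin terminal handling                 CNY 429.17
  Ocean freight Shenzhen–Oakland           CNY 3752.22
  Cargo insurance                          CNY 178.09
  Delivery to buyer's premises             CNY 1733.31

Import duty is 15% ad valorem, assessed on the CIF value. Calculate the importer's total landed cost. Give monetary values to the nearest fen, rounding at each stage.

Total landed cost: CNY 378136.41

FOB: the seller bears costs until goods are on board at the origin port; the buyer bears freight, insurance and all costs thereafter.
Already in the invoice (seller's account under FOB): inland to port, export clearance, origin terminal — exclude.
CIF value = FOB price + freight + insurance = 323376.73 + 3752.22 + 178.09 = 327307.04
Import duty = 327307.04 × 15% = 49096.06
Buyer bears: freight 3752.22 + insurance 178.09 + delivery 1733.31 + duty 49096.06 = 54759.68
Landed cost = invoice 323376.73 + 54759.68 = 378136.41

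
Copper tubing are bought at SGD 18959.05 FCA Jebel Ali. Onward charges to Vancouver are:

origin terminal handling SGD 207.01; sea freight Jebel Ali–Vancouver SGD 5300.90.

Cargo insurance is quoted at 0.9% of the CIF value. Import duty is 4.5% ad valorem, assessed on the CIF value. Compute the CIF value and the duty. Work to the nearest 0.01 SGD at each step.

CIF value: SGD 24689.16; import duty: SGD 1111.01

Let C be the CIF value. C = FCA price + pre-shipment costs + freight + 0.9% × C
C − 0.9% × C = 18959.05 + 207.01 + 5300.90
0.991 × C = 24466.96
C = 24466.96 / 0.991 = 24689.16
Insurance premium = 0.9% × 24689.16 = 222.20
Import duty = 24689.16 × 4.5% = 1111.01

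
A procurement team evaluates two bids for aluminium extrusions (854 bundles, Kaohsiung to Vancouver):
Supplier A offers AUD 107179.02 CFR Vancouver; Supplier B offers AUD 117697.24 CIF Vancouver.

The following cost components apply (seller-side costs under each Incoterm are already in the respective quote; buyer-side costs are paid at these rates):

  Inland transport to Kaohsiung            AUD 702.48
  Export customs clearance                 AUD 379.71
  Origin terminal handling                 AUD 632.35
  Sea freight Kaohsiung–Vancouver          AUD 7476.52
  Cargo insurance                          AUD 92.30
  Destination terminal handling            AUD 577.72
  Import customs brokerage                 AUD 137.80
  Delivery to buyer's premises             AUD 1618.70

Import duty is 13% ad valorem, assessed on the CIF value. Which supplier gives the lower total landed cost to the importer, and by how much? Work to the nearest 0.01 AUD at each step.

Supplier A is cheaper by AUD 11781.29

Supplier A (CFR):
CIF value = CFR price + insurance = 107179.02 + 92.30 = 107271.32
Import duty = 107271.32 × 13% = 13945.27
Buyer bears (A): 92.30 + 577.72 + 137.80 + 1618.70 = 2426.52
Landed cost (A) = invoice 107179.02 + 2426.52 + duty 13945.27 = 123550.81
Supplier B (CIF):
The CIF price already equals the CIF value: 117697.24
Import duty = 117697.24 × 13% = 15300.64
Buyer bears (B): 577.72 + 137.80 + 1618.70 = 2334.22
Landed cost (B) = invoice 117697.24 + 2334.22 + duty 15300.64 = 135332.10
Difference = |123550.81 − 135332.10| = 11781.29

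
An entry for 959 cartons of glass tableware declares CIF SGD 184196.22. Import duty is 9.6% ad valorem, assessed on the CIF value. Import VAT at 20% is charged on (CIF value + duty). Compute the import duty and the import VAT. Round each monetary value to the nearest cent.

Import duty: SGD 17682.84; import VAT: SGD 40375.81

Import duty = 184196.22 × 9.6% = 17682.84
VAT base = CIF + duty = 184196.22 + 17682.84 = 201879.06
Import VAT = 201879.06 × 20% = 40375.81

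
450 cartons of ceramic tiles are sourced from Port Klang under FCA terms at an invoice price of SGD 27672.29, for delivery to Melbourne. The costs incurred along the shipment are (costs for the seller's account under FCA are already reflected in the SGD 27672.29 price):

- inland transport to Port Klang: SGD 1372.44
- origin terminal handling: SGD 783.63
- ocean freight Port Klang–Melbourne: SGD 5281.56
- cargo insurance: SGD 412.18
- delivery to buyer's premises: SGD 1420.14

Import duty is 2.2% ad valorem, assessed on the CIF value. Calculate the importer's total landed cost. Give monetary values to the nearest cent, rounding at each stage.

FCA: the seller delivers export-cleared goods to the carrier; the buyer bears costs from that point.
Already in the invoice (seller's account under FCA): inland to port — exclude.
CIF value = FCA price + origin terminal + freight + insurance = 27672.29 + 783.63 + 5281.56 + 412.18 = 34149.66
Import duty = 34149.66 × 2.2% = 751.29
Buyer bears: origin terminal 783.63 + freight 5281.56 + insurance 412.18 + delivery 1420.14 + duty 751.29 = 8648.80
Landed cost = invoice 27672.29 + 8648.80 = 36321.09

Total landed cost: SGD 36321.09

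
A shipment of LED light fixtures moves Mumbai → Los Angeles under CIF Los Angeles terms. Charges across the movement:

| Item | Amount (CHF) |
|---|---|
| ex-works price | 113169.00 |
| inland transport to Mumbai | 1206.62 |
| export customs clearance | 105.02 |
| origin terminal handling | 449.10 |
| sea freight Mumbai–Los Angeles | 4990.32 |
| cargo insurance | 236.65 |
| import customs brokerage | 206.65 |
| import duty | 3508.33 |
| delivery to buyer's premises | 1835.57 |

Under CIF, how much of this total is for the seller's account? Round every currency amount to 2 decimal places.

CIF: the seller pays costs through ocean freight and marine insurance to the destination port.
Seller's account: goods 113169.00 + inland to port 1206.62 + export clearance 105.02 + origin terminal 449.10 + freight 4990.32 + insurance 236.65 = 120156.71
Buyer's account: brokerage 206.65 + duty 3508.33 + delivery 1835.57 = 5550.55

Seller's account: CHF 120156.71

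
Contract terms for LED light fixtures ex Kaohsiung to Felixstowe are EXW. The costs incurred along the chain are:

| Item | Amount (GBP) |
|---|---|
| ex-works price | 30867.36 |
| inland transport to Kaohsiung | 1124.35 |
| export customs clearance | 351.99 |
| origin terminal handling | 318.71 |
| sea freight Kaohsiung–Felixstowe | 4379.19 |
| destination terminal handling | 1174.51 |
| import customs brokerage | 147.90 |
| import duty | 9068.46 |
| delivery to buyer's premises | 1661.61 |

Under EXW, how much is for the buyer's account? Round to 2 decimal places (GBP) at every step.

Buyer's account: GBP 18226.72

EXW: the seller makes goods available at their premises; the buyer bears all onward costs.
Seller's account: goods 30867.36 = 30867.36
Buyer's account: inland to port 1124.35 + export clearance 351.99 + origin terminal 318.71 + freight 4379.19 + destination terminal 1174.51 + brokerage 147.90 + duty 9068.46 + delivery 1661.61 = 18226.72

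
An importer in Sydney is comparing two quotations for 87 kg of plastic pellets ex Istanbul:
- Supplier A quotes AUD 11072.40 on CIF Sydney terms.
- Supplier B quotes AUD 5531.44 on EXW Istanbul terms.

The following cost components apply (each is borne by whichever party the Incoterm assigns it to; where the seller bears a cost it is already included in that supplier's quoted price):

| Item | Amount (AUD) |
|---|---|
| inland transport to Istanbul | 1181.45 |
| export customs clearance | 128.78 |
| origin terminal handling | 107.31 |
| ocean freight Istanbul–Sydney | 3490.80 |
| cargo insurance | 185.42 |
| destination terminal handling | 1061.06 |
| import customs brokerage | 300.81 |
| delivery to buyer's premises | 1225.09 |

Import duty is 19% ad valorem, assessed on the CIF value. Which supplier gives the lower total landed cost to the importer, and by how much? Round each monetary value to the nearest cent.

Supplier B is cheaper by AUD 532.17

Supplier A (CIF):
The CIF price already equals the CIF value: 11072.40
Import duty = 11072.40 × 19% = 2103.76
Buyer bears (A): 1061.06 + 300.81 + 1225.09 = 2586.96
Landed cost (A) = invoice 11072.40 + 2586.96 + duty 2103.76 = 15763.12
Supplier B (EXW):
CIF value = EXW price + inland to port + export clearance + origin terminal + freight + insurance = 5531.44 + 1181.45 + 128.78 + 107.31 + 3490.80 + 185.42 = 10625.20
Import duty = 10625.20 × 19% = 2018.79
Buyer bears (B): 1181.45 + 128.78 + 107.31 + 3490.80 + 185.42 + 1061.06 + 300.81 + 1225.09 = 7680.72
Landed cost (B) = invoice 5531.44 + 7680.72 + duty 2018.79 = 15230.95
Difference = |15763.12 − 15230.95| = 532.17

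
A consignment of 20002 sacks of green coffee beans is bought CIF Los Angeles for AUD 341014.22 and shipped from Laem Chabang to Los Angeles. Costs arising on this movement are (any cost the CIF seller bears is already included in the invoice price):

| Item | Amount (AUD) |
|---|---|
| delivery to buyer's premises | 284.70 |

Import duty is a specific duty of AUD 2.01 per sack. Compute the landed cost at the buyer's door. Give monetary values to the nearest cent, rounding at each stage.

Total landed cost: AUD 381502.94

CIF: the seller pays costs through ocean freight and marine insurance to the destination port.
The CIF price already equals the CIF value: 341014.22
Import duty = 20002 × 2.01 = 40204.02
Buyer bears: delivery 284.70 + duty 40204.02 = 40488.72
Landed cost = invoice 341014.22 + 40488.72 = 381502.94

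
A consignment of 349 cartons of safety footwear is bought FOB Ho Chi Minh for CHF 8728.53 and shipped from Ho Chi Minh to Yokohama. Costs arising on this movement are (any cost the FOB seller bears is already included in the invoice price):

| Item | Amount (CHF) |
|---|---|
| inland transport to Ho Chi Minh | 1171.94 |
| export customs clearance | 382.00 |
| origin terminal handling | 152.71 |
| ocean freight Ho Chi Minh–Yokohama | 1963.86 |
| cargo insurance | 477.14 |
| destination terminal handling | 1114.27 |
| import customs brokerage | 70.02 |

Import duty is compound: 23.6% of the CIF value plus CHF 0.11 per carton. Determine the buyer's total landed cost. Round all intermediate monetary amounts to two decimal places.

Total landed cost: CHF 15028.22

FOB: the seller bears costs until goods are on board at the origin port; the buyer bears freight, insurance and all costs thereafter.
Already in the invoice (seller's account under FOB): inland to port, export clearance, origin terminal — exclude.
CIF value = FOB price + freight + insurance = 8728.53 + 1963.86 + 477.14 = 11169.53
Ad valorem component: 11169.53 × 23.6% = 2636.01
Specific component: 349 × 0.11 = 38.39
Import duty = 2636.01 + 38.39 = 2674.40
Buyer bears: freight 1963.86 + insurance 477.14 + destination terminal 1114.27 + brokerage 70.02 + duty 2674.40 = 6299.69
Landed cost = invoice 8728.53 + 6299.69 = 15028.22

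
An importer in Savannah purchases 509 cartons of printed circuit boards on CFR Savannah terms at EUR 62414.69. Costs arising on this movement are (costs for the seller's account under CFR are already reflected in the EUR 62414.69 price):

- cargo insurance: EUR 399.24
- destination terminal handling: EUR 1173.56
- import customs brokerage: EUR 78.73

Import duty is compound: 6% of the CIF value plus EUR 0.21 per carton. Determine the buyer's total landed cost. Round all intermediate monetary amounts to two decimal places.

CFR: the seller pays costs through ocean freight to the destination port, but not insurance.
CIF value = CFR price + insurance = 62414.69 + 399.24 = 62813.93
Ad valorem component: 62813.93 × 6% = 3768.84
Specific component: 509 × 0.21 = 106.89
Import duty = 3768.84 + 106.89 = 3875.73
Buyer bears: insurance 399.24 + destination terminal 1173.56 + brokerage 78.73 + duty 3875.73 = 5527.26
Landed cost = invoice 62414.69 + 5527.26 = 67941.95

Total landed cost: EUR 67941.95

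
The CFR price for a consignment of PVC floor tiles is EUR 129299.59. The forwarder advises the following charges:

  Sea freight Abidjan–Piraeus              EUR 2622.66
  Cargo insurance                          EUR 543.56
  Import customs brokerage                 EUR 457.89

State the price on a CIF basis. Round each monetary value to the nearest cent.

CIF price: EUR 129843.15

Not relevant to the conversion: freight — on the seller under both CFR and CIF; already in the CFR price and stays in the CIF price. brokerage — on the buyer under both terms; not part of either seller's price.
From CFR to CIF, the seller additionally bears: insurance.
CIF price = 129299.59 + 543.56 = 129843.15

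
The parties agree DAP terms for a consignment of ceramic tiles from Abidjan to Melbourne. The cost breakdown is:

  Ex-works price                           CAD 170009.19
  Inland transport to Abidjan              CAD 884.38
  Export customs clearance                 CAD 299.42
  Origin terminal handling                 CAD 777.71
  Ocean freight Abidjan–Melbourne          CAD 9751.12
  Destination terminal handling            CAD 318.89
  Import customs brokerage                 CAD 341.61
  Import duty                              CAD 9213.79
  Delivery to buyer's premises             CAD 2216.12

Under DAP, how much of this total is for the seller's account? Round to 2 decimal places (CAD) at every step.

Seller's account: CAD 184256.83

DAP: the seller bears all costs to the named destination except import duty and clearance.
Seller's account: goods 170009.19 + inland to port 884.38 + export clearance 299.42 + origin terminal 777.71 + freight 9751.12 + destination terminal 318.89 + delivery 2216.12 = 184256.83
Buyer's account: brokerage 341.61 + duty 9213.79 = 9555.40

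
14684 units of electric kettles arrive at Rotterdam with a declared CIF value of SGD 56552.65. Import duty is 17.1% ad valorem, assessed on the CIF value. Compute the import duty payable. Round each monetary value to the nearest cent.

Import duty: SGD 9670.50

Import duty = 56552.65 × 17.1% = 9670.50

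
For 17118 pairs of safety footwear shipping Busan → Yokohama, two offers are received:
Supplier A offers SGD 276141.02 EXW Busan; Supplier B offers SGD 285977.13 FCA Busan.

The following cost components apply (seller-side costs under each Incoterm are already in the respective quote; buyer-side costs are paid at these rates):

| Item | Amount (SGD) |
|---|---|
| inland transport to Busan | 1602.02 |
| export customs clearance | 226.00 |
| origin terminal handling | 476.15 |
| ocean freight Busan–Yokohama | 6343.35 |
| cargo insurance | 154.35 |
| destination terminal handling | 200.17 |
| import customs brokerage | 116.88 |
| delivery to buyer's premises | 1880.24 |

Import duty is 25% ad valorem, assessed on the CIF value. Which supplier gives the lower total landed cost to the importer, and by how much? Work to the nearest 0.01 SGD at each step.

Supplier A (EXW):
CIF value = EXW price + inland to port + export clearance + origin terminal + freight + insurance = 276141.02 + 1602.02 + 226.00 + 476.15 + 6343.35 + 154.35 = 284942.89
Import duty = 284942.89 × 25% = 71235.72
Buyer bears (A): 1602.02 + 226.00 + 476.15 + 6343.35 + 154.35 + 200.17 + 116.88 + 1880.24 = 10999.16
Landed cost (A) = invoice 276141.02 + 10999.16 + duty 71235.72 = 358375.90
Supplier B (FCA):
CIF value = FCA price + origin terminal + freight + insurance = 285977.13 + 476.15 + 6343.35 + 154.35 = 292950.98
Import duty = 292950.98 × 25% = 73237.75
Buyer bears (B): 476.15 + 6343.35 + 154.35 + 200.17 + 116.88 + 1880.24 = 9171.14
Landed cost (B) = invoice 285977.13 + 9171.14 + duty 73237.75 = 368386.02
Difference = |358375.90 − 368386.02| = 10010.12

Supplier A is cheaper by SGD 10010.12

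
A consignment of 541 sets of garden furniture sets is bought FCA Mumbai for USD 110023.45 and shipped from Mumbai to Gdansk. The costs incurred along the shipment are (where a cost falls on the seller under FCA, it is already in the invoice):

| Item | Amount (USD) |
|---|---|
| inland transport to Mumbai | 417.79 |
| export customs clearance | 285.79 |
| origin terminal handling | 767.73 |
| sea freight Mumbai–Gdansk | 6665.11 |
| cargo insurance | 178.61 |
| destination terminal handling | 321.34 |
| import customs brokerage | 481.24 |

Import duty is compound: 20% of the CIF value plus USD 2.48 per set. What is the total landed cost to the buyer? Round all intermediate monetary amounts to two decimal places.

Total landed cost: USD 143306.14

FCA: the seller delivers export-cleared goods to the carrier; the buyer bears costs from that point.
Already in the invoice (seller's account under FCA): inland to port, export clearance — exclude.
CIF value = FCA price + origin terminal + freight + insurance = 110023.45 + 767.73 + 6665.11 + 178.61 = 117634.90
Ad valorem component: 117634.90 × 20% = 23526.98
Specific component: 541 × 2.48 = 1341.68
Import duty = 23526.98 + 1341.68 = 24868.66
Buyer bears: origin terminal 767.73 + freight 6665.11 + insurance 178.61 + destination terminal 321.34 + brokerage 481.24 + duty 24868.66 = 33282.69
Landed cost = invoice 110023.45 + 33282.69 = 143306.14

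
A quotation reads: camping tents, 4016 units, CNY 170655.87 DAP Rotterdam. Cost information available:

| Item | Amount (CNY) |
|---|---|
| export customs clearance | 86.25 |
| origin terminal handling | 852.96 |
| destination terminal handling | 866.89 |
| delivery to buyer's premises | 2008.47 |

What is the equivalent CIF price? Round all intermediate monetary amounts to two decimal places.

CIF price: CNY 167780.51

Not relevant to the conversion: export clearance, origin terminal — on the seller under both DAP and CIF; already in the DAP price and stays in the CIF price.
From DAP to CIF, the seller no longer bears: destination terminal, delivery.
CIF price = 170655.87 − 866.89 − 2008.47 = 167780.51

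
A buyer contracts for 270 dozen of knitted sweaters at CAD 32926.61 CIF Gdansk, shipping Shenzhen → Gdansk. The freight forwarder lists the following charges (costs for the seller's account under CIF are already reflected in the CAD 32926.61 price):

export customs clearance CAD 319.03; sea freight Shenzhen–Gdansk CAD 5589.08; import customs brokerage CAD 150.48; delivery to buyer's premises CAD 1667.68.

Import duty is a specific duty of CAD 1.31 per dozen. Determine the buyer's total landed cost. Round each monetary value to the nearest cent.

Total landed cost: CAD 35098.47

CIF: the seller pays costs through ocean freight and marine insurance to the destination port.
Already in the invoice (seller's account under CIF): export clearance, freight — exclude.
The CIF price already equals the CIF value: 32926.61
Import duty = 270 × 1.31 = 353.70
Buyer bears: brokerage 150.48 + delivery 1667.68 + duty 353.70 = 2171.86
Landed cost = invoice 32926.61 + 2171.86 = 35098.47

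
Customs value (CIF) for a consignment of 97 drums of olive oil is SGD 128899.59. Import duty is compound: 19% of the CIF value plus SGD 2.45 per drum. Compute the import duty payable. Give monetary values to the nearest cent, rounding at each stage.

Ad valorem component: 128899.59 × 19% = 24490.92
Specific component: 97 × 2.45 = 237.65
Import duty = 24490.92 + 237.65 = 24728.57

Import duty: SGD 24728.57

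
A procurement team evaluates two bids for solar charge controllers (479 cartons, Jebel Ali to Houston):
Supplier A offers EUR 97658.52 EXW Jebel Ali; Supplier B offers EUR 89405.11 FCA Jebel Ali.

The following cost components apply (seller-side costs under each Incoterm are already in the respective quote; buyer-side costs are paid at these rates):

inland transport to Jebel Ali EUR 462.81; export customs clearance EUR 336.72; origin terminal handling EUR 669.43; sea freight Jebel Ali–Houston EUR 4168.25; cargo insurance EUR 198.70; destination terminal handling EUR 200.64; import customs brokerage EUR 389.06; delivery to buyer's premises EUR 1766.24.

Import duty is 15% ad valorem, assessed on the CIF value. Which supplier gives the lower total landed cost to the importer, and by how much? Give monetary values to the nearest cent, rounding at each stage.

Supplier B is cheaper by EUR 10410.88

Supplier A (EXW):
CIF value = EXW price + inland to port + export clearance + origin terminal + freight + insurance = 97658.52 + 462.81 + 336.72 + 669.43 + 4168.25 + 198.70 = 103494.43
Import duty = 103494.43 × 15% = 15524.16
Buyer bears (A): 462.81 + 336.72 + 669.43 + 4168.25 + 198.70 + 200.64 + 389.06 + 1766.24 = 8191.85
Landed cost (A) = invoice 97658.52 + 8191.85 + duty 15524.16 = 121374.53
Supplier B (FCA):
CIF value = FCA price + origin terminal + freight + insurance = 89405.11 + 669.43 + 4168.25 + 198.70 = 94441.49
Import duty = 94441.49 × 15% = 14166.22
Buyer bears (B): 669.43 + 4168.25 + 198.70 + 200.64 + 389.06 + 1766.24 = 7392.32
Landed cost (B) = invoice 89405.11 + 7392.32 + duty 14166.22 = 110963.65
Difference = |121374.53 − 110963.65| = 10410.88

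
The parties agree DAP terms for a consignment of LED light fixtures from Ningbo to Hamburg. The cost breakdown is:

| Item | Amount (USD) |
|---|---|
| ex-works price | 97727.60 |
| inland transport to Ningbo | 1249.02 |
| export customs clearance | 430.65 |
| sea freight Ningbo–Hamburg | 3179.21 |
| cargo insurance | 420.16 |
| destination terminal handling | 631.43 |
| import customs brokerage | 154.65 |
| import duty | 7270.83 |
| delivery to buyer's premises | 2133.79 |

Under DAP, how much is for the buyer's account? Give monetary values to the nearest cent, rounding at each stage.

DAP: the seller bears all costs to the named destination except import duty and clearance.
Seller's account: goods 97727.60 + inland to port 1249.02 + export clearance 430.65 + freight 3179.21 + insurance 420.16 + destination terminal 631.43 + delivery 2133.79 = 105771.86
Buyer's account: brokerage 154.65 + duty 7270.83 = 7425.48

Buyer's account: USD 7425.48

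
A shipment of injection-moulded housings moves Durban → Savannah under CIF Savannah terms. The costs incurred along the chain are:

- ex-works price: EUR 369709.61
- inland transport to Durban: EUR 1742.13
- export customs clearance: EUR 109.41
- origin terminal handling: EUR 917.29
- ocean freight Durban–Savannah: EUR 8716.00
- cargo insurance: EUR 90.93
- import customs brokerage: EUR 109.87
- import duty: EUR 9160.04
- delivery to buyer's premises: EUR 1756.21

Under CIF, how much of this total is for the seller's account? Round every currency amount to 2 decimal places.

Seller's account: EUR 381285.37

CIF: the seller pays costs through ocean freight and marine insurance to the destination port.
Seller's account: goods 369709.61 + inland to port 1742.13 + export clearance 109.41 + origin terminal 917.29 + freight 8716.00 + insurance 90.93 = 381285.37
Buyer's account: brokerage 109.87 + duty 9160.04 + delivery 1756.21 = 11026.12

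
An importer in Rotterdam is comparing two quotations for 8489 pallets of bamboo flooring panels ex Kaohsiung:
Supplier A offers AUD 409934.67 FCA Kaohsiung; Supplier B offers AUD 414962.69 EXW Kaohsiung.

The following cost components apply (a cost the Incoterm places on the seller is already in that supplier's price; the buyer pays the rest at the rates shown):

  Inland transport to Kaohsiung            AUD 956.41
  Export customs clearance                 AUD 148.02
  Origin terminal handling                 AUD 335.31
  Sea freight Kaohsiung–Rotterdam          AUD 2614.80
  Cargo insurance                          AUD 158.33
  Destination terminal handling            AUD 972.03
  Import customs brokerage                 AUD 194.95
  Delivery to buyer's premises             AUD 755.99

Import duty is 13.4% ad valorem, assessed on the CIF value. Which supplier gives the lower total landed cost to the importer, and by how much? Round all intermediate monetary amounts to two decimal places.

Supplier A is cheaper by AUD 6954.20

Supplier A (FCA):
CIF value = FCA price + origin terminal + freight + insurance = 409934.67 + 335.31 + 2614.80 + 158.33 = 413043.11
Import duty = 413043.11 × 13.4% = 55347.78
Buyer bears (A): 335.31 + 2614.80 + 158.33 + 972.03 + 194.95 + 755.99 = 5031.41
Landed cost (A) = invoice 409934.67 + 5031.41 + duty 55347.78 = 470313.86
Supplier B (EXW):
CIF value = EXW price + inland to port + export clearance + origin terminal + freight + insurance = 414962.69 + 956.41 + 148.02 + 335.31 + 2614.80 + 158.33 = 419175.56
Import duty = 419175.56 × 13.4% = 56169.53
Buyer bears (B): 956.41 + 148.02 + 335.31 + 2614.80 + 158.33 + 972.03 + 194.95 + 755.99 = 6135.84
Landed cost (B) = invoice 414962.69 + 6135.84 + duty 56169.53 = 477268.06
Difference = |470313.86 − 477268.06| = 6954.20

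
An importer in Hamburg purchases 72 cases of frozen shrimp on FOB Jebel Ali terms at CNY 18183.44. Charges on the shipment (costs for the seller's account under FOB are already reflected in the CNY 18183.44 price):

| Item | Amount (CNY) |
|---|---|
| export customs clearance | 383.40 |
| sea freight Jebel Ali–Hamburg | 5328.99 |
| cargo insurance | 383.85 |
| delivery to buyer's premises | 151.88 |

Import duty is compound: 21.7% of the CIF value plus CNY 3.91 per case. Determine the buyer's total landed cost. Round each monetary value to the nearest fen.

Total landed cost: CNY 29515.17

FOB: the seller bears costs until goods are on board at the origin port; the buyer bears freight, insurance and all costs thereafter.
Already in the invoice (seller's account under FOB): export clearance — exclude.
CIF value = FOB price + freight + insurance = 18183.44 + 5328.99 + 383.85 = 23896.28
Ad valorem component: 23896.28 × 21.7% = 5185.49
Specific component: 72 × 3.91 = 281.52
Import duty = 5185.49 + 281.52 = 5467.01
Buyer bears: freight 5328.99 + insurance 383.85 + delivery 151.88 + duty 5467.01 = 11331.73
Landed cost = invoice 18183.44 + 11331.73 = 29515.17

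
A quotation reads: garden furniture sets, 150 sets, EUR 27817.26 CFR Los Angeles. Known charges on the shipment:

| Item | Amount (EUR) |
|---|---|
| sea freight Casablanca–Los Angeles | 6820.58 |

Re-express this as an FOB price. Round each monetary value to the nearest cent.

From CFR to FOB, the seller no longer bears: freight.
FOB price = 27817.26 − 6820.58 = 20996.68

FOB price: EUR 20996.68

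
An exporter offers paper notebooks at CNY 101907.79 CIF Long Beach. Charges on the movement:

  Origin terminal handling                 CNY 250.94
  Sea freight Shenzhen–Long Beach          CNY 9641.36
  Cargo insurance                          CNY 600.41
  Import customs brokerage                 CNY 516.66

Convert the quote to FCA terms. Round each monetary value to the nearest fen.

FCA price: CNY 91415.08

Not relevant to the conversion: brokerage — on the buyer under both terms; not part of either seller's price.
From CIF to FCA, the seller no longer bears: origin terminal, freight, insurance.
FCA price = 101907.79 − 250.94 − 9641.36 − 600.41 = 91415.08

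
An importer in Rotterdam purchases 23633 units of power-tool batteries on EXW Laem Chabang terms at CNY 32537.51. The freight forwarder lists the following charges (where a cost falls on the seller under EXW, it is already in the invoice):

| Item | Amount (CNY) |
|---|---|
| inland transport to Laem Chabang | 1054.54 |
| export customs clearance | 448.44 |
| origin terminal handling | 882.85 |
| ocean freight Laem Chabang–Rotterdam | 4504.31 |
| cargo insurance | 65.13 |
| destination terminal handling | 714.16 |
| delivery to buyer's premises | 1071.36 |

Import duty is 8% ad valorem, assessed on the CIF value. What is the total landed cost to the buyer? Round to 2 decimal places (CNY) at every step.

Total landed cost: CNY 44437.72

EXW: the seller makes goods available at their premises; the buyer bears all onward costs.
CIF value = EXW price + inland to port + export clearance + origin terminal + freight + insurance = 32537.51 + 1054.54 + 448.44 + 882.85 + 4504.31 + 65.13 = 39492.78
Import duty = 39492.78 × 8% = 3159.42
Buyer bears: inland to port 1054.54 + export clearance 448.44 + origin terminal 882.85 + freight 4504.31 + insurance 65.13 + destination terminal 714.16 + delivery 1071.36 + duty 3159.42 = 11900.21
Landed cost = invoice 32537.51 + 11900.21 = 44437.72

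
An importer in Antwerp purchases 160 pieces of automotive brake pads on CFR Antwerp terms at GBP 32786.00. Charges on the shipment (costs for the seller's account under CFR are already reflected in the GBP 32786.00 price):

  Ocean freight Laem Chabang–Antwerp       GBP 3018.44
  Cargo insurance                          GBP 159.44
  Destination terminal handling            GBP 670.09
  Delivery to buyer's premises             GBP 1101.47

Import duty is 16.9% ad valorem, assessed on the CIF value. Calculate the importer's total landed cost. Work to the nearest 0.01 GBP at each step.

Total landed cost: GBP 40284.78

CFR: the seller pays costs through ocean freight to the destination port, but not insurance.
Already in the invoice (seller's account under CFR): freight — exclude.
CIF value = CFR price + insurance = 32786.00 + 159.44 = 32945.44
Import duty = 32945.44 × 16.9% = 5567.78
Buyer bears: insurance 159.44 + destination terminal 670.09 + delivery 1101.47 + duty 5567.78 = 7498.78
Landed cost = invoice 32786.00 + 7498.78 = 40284.78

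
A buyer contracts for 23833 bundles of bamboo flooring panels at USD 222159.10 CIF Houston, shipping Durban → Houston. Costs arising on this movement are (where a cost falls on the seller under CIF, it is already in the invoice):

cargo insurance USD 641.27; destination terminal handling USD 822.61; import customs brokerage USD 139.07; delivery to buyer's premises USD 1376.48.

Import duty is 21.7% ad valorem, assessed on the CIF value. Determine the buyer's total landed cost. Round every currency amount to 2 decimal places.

CIF: the seller pays costs through ocean freight and marine insurance to the destination port.
Already in the invoice (seller's account under CIF): insurance — exclude.
The CIF price already equals the CIF value: 222159.10
Import duty = 222159.10 × 21.7% = 48208.52
Buyer bears: destination terminal 822.61 + brokerage 139.07 + delivery 1376.48 + duty 48208.52 = 50546.68
Landed cost = invoice 222159.10 + 50546.68 = 272705.78

Total landed cost: USD 272705.78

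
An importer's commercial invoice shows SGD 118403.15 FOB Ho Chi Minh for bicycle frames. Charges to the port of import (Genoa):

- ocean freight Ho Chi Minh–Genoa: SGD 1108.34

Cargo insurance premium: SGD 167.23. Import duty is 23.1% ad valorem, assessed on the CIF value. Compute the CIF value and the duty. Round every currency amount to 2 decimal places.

CIF value: SGD 119678.72; import duty: SGD 27645.78

CIF = FOB price + freight + insurance
CIF = 118403.15 + 1108.34 + 167.23 = 119678.72
Import duty = 119678.72 × 23.1% = 27645.78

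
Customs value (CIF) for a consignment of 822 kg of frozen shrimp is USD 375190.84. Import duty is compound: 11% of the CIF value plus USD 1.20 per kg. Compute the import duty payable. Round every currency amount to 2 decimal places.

Import duty: USD 42257.39

Ad valorem component: 375190.84 × 11% = 41270.99
Specific component: 822 × 1.20 = 986.40
Import duty = 41270.99 + 986.40 = 42257.39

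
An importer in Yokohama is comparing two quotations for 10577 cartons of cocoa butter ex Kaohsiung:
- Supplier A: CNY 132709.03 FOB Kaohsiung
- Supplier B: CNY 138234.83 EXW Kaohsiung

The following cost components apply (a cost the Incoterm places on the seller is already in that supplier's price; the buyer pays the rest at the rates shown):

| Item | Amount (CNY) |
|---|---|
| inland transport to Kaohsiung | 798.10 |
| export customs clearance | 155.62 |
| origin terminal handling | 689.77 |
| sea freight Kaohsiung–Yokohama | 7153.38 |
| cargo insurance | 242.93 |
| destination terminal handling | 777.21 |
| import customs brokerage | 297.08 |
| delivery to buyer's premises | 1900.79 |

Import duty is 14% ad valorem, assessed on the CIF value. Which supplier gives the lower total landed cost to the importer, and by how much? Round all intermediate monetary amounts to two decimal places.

Supplier A (FOB):
CIF value = FOB price + freight + insurance = 132709.03 + 7153.38 + 242.93 = 140105.34
Import duty = 140105.34 × 14% = 19614.75
Buyer bears (A): 7153.38 + 242.93 + 777.21 + 297.08 + 1900.79 = 10371.39
Landed cost (A) = invoice 132709.03 + 10371.39 + duty 19614.75 = 162695.17
Supplier B (EXW):
CIF value = EXW price + inland to port + export clearance + origin terminal + freight + insurance = 138234.83 + 798.10 + 155.62 + 689.77 + 7153.38 + 242.93 = 147274.63
Import duty = 147274.63 × 14% = 20618.45
Buyer bears (B): 798.10 + 155.62 + 689.77 + 7153.38 + 242.93 + 777.21 + 297.08 + 1900.79 = 12014.88
Landed cost (B) = invoice 138234.83 + 12014.88 + duty 20618.45 = 170868.16
Difference = |162695.17 − 170868.16| = 8172.99

Supplier A is cheaper by CNY 8172.99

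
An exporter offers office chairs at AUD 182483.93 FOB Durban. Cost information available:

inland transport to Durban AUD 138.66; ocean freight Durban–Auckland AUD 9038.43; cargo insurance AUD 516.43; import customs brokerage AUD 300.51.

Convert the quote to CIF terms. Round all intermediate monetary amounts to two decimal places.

Not relevant to the conversion: inland to port — on the seller under both FOB and CIF; already in the FOB price and stays in the CIF price. brokerage — on the buyer under both terms; not part of either seller's price.
From FOB to CIF, the seller additionally bears: freight, insurance.
CIF price = 182483.93 + 9038.43 + 516.43 = 192038.79

CIF price: AUD 192038.79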